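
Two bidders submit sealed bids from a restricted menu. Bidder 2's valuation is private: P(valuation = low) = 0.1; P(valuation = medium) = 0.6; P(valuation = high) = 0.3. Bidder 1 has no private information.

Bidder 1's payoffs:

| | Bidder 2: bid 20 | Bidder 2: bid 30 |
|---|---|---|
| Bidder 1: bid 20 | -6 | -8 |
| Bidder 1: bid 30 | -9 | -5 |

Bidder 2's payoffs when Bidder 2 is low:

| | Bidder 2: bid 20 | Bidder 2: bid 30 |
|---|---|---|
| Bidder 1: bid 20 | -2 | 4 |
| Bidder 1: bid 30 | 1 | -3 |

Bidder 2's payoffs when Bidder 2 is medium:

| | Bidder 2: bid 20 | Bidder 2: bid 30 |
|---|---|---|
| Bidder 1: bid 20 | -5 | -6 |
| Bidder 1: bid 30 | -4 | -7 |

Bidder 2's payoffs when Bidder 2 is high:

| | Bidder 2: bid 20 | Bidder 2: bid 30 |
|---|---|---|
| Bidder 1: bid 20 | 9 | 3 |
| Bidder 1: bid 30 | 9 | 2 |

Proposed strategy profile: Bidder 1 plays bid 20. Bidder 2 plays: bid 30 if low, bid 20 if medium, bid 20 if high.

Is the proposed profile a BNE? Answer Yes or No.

Bidder 1 plays bid 20: E[bid 20] = 0.1·(-8) + 0.6·(-6) + 0.3·(-6) = -6.2; E[bid 30] = -8.6. Best-responding. ✓
Bidder 2 (valuation low), facing bid 20: bid 20 gives -2, bid 30 gives 4. Proposed bid 30 is best. ✓
Bidder 2 (valuation medium), facing bid 20: bid 20 gives -5, bid 30 gives -6. Proposed bid 20 is best. ✓
Bidder 2 (valuation high), facing bid 20: bid 20 gives 9, bid 30 gives 3. Proposed bid 20 is best. ✓

Yes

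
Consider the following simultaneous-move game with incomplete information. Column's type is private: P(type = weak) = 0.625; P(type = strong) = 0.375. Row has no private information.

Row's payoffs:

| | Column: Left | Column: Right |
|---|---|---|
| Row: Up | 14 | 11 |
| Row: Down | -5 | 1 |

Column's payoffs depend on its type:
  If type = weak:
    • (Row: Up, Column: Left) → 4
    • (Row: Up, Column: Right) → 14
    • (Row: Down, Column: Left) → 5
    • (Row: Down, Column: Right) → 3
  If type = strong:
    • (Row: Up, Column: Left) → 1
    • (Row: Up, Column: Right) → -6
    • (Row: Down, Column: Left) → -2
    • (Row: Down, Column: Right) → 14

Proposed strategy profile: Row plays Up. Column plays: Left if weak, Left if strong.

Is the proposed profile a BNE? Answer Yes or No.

No

Row plays Up: E[Up] = 0.625·(14) + 0.375·(14) = 14; E[Down] = -5. Best-responding. ✓
Column (type weak), facing Up: Left gives 4, Right gives 14. Proposed Left is not best — profitable deviation exists. ✗
Column (type strong), facing Up: Left gives 1, Right gives -6. Proposed Left is best. ✓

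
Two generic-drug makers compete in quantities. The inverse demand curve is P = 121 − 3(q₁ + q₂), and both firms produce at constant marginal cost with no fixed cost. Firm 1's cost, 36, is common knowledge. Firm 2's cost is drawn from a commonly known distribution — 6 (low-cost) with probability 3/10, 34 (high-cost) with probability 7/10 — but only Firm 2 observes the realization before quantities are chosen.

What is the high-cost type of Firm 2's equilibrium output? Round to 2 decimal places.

10.36

Type-c best response for Firm 2: q₂(c) = (121 − c)/6 − q₁/2.
Firm 1 maximizes expected profit; its first-order condition is 121 − 6q₁ − 3E[q₂] − 36 = 0.
Substituting E[q₂] and solving: E[c₂] = 25.6, so q₁ = (121 − 2·36 + 25.6)/9 = 8.28889.
q₂(high-cost) = (121 − 34 − 3·8.28889)/6 = 10.3556.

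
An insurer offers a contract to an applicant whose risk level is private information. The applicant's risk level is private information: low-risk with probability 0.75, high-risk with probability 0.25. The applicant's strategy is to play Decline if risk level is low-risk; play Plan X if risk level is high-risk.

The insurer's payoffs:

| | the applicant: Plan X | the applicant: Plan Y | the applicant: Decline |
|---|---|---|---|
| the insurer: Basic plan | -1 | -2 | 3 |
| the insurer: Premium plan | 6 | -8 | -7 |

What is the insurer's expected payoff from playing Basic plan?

2

Take the expectation over the applicant's risk level, weighting each type's action by its prior probability.
E[Basic plan] = 0.75·3 + 0.25·(-1) = 2.25 + (-0.25) = 2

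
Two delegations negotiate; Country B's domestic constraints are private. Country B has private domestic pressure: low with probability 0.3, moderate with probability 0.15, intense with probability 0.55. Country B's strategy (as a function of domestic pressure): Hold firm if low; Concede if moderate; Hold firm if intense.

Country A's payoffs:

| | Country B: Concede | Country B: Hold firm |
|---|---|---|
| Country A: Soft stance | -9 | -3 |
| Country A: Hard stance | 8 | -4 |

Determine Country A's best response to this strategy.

Hard stance

E[Soft stance] = 0.3·(-3) + 0.15·(-9) + 0.55·(-3) = -3.9
E[Hard stance] = 0.3·(-4) + 0.15·(8) + 0.55·(-4) = -2.2
Best response: Hard stance (-2.2 is the largest).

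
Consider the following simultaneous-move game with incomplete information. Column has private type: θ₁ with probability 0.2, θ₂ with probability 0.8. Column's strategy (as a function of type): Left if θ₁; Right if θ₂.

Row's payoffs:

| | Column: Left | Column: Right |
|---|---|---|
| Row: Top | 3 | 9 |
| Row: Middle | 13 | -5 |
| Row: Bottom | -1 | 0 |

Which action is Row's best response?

Compute Row's expected payoff for each action, taking the expectation over Column's type.
E[Top] = 0.2·(3) + 0.8·(9) = 7.8
E[Middle] = 0.2·(13) + 0.8·(-5) = -1.4
E[Bottom] = 0.2·(-1) + 0.8·(0) = -0.2
Best response: Top (7.8 is the largest).

Top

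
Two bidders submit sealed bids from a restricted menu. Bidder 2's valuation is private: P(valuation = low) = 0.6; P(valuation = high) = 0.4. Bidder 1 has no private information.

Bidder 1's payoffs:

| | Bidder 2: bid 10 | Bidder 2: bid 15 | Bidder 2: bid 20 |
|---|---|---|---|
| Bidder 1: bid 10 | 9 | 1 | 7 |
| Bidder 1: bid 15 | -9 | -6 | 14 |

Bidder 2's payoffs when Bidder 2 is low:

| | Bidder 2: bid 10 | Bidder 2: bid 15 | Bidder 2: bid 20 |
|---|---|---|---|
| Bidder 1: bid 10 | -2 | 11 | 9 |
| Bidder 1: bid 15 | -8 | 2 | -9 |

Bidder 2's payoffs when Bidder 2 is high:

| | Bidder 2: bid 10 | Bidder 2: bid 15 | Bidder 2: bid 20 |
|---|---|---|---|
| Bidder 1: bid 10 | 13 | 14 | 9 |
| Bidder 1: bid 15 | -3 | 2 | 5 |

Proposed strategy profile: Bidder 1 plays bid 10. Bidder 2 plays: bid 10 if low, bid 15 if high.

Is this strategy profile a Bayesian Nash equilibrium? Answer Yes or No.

No

A profile is a BNE iff every type of every player is best-responding given beliefs about the other side.
Bidder 1 plays bid 10: E[bid 10] = 0.6·(9) + 0.4·(1) = 5.8; E[bid 15] = -7.8. Best-responding. ✓
Bidder 2 (valuation low), facing bid 10: bid 10 gives -2, bid 15 gives 11, bid 20 gives 9. Proposed bid 10 is not best — profitable deviation exists. ✗
Bidder 2 (valuation high), facing bid 10: bid 10 gives 13, bid 15 gives 14, bid 20 gives 9. Proposed bid 15 is best. ✓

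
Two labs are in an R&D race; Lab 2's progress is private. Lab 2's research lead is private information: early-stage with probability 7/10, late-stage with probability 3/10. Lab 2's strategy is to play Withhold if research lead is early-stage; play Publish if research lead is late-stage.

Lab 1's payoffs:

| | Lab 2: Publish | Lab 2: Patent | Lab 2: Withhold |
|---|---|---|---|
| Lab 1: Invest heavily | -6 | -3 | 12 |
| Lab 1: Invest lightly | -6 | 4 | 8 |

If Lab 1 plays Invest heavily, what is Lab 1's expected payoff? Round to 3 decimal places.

6.600

E[Invest heavily] = 7/10·12 + 3/10·(-6) = 42/5 + (-9/5) = 33/5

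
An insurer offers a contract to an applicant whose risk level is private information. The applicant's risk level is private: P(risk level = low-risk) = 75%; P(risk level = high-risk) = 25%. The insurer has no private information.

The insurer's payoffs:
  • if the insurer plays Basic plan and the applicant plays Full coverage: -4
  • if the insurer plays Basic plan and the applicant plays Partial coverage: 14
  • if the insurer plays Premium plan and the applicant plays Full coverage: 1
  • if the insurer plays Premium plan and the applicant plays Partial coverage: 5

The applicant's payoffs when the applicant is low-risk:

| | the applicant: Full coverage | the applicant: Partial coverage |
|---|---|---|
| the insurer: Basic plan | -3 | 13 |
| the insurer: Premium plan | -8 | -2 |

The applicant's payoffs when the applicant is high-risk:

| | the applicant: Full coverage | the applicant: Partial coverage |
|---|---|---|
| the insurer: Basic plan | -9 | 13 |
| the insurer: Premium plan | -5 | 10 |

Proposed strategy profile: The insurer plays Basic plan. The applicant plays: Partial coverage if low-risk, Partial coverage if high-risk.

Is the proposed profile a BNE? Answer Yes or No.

The insurer plays Basic plan: E[Basic plan] = 0.75·(14) + 0.25·(14) = 14; E[Premium plan] = 5. Best-responding. ✓
The applicant (risk level low-risk), facing Basic plan: Full coverage gives -3, Partial coverage gives 13. Proposed Partial coverage is best. ✓
The applicant (risk level high-risk), facing Basic plan: Full coverage gives -9, Partial coverage gives 13. Proposed Partial coverage is best. ✓

Yes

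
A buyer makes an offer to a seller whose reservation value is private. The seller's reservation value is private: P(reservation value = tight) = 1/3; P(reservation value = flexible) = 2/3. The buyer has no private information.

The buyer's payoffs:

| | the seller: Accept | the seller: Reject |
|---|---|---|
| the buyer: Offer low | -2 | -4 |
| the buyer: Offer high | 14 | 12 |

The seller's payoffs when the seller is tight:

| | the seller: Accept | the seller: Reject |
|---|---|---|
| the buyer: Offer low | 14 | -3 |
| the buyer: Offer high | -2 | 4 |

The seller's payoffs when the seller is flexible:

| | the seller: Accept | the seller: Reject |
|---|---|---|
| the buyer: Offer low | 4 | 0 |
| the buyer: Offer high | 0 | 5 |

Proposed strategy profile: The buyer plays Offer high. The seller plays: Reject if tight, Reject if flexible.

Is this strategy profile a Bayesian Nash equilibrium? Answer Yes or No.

Yes

A profile is a BNE iff every type of every player is best-responding given beliefs about the other side.
The buyer plays Offer high: E[Offer high] = 1/3·(12) + 2/3·(12) = 12; E[Offer low] = -4. Best-responding. ✓
The seller (reservation value tight), facing Offer high: Accept gives -2, Reject gives 4. Proposed Reject is best. ✓
The seller (reservation value flexible), facing Offer high: Accept gives 0, Reject gives 5. Proposed Reject is best. ✓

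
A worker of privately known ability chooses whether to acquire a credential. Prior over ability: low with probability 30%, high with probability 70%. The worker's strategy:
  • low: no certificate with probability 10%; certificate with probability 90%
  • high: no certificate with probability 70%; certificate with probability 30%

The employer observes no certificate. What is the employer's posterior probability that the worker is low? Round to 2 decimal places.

0.06

P(no certificate) = 0.3·0.1 + 0.7·0.7 = 0.52
P(low | no certificate) = (0.3·0.1) / 0.52 = 0.03 / 0.52 = 0.0576923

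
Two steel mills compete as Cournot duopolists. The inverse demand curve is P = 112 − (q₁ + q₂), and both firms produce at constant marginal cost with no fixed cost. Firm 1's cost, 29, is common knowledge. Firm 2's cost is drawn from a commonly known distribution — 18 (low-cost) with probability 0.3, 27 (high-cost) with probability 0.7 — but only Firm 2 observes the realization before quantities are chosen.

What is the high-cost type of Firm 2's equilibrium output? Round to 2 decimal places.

29.45

Type-c best response for Firm 2: q₂(c) = (112 − c)/2 − q₁/2.
Firm 1 maximizes expected profit; its first-order condition is 112 − 2q₁ − E[q₂] − 29 = 0.
Substituting E[q₂] and solving: E[c₂] = 24.3, so q₁ = (112 − 2·29 + 24.3)/3 = 26.1.
q₂(high-cost) = (112 − 27 − 26.1)/2 = 29.45.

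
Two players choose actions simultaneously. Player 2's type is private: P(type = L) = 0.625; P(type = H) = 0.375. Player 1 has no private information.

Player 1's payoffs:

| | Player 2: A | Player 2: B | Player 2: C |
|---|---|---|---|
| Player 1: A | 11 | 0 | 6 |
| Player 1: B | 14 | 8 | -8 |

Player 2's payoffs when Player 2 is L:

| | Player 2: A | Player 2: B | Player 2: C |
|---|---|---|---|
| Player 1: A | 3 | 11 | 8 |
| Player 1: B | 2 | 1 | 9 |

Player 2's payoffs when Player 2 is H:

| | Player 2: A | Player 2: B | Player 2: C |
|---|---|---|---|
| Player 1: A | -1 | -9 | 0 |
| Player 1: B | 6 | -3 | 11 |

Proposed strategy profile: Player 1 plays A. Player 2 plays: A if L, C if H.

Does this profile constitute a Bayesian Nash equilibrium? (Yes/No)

A profile is a BNE iff every type of every player is best-responding given beliefs about the other side.
Player 1 plays A: E[A] = 0.625·(11) + 0.375·(6) = 9.125; E[B] = 5.75. Best-responding. ✓
Player 2 (type L), facing A: A gives 3, B gives 11, C gives 8. Proposed A is not best — profitable deviation exists. ✗
Player 2 (type H), facing A: A gives -1, B gives -9, C gives 0. Proposed C is best. ✓

No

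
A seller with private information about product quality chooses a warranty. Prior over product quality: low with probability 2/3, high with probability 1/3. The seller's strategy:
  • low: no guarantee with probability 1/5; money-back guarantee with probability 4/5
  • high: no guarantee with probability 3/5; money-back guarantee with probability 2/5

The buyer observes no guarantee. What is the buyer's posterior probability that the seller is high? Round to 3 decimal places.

0.600

Apply Bayes' rule using the sender's strategy as the likelihood.
P(no guarantee) = (2/3)·(1/5) + (1/3)·(3/5) = 1/3
P(high | no guarantee) = ((1/3)·(3/5)) / (1/3) = (1/5) / (1/3) = 3/5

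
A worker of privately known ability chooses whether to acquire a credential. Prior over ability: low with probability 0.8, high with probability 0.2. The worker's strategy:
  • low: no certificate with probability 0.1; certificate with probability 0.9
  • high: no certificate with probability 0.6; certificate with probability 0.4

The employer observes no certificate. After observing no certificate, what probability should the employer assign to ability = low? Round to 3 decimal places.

P(no certificate) = 0.8·0.1 + 0.2·0.6 = 0.2
P(low | no certificate) = (0.8·0.1) / 0.2 = 0.08 / 0.2 = 0.4

0.400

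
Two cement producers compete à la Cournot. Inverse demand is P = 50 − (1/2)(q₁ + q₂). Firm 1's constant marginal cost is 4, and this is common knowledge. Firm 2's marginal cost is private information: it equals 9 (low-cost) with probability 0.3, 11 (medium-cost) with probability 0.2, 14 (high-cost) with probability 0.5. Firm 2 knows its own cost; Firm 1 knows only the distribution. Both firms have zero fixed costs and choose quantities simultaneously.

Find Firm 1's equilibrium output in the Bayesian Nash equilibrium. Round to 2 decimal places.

Firm 2 with cost c maximizes (50 − (1/2)(q₁+q₂) − c)·q₂, giving q₂(c) = (50 − c − (1/2)q₁).
E[c₂] = 0.3·9 + 0.2·11 + 0.5·14 = 11.9
Firm 1's FOC against E[q₂] yields q₁ = (50 − 2·4 + E[c₂])/(3/2) = (50 − 8 + 11.9)/(3/2) = 35.9333.

35.93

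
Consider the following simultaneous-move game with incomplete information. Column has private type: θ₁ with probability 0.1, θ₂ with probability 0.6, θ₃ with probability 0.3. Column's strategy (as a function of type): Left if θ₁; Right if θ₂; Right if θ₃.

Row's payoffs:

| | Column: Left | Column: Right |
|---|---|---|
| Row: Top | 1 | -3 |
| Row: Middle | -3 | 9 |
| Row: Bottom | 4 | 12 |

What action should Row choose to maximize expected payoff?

E[Top] = 0.1·(1) + 0.6·(-3) + 0.3·(-3) = -2.6
E[Middle] = 0.1·(-3) + 0.6·(9) + 0.3·(9) = 7.8
E[Bottom] = 0.1·(4) + 0.6·(12) + 0.3·(12) = 11.2
Best response: Bottom (11.2 is the largest).

Bottom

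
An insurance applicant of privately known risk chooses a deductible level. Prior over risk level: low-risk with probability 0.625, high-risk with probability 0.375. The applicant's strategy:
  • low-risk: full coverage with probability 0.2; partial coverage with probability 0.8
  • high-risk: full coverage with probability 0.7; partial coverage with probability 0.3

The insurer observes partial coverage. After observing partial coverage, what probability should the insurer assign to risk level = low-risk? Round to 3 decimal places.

0.816

Apply Bayes' rule using the sender's strategy as the likelihood.
P(partial coverage) = 0.625·0.8 + 0.375·0.3 = 0.6125
P(low-risk | partial coverage) = (0.625·0.8) / 0.6125 = 0.5 / 0.6125 = 0.816327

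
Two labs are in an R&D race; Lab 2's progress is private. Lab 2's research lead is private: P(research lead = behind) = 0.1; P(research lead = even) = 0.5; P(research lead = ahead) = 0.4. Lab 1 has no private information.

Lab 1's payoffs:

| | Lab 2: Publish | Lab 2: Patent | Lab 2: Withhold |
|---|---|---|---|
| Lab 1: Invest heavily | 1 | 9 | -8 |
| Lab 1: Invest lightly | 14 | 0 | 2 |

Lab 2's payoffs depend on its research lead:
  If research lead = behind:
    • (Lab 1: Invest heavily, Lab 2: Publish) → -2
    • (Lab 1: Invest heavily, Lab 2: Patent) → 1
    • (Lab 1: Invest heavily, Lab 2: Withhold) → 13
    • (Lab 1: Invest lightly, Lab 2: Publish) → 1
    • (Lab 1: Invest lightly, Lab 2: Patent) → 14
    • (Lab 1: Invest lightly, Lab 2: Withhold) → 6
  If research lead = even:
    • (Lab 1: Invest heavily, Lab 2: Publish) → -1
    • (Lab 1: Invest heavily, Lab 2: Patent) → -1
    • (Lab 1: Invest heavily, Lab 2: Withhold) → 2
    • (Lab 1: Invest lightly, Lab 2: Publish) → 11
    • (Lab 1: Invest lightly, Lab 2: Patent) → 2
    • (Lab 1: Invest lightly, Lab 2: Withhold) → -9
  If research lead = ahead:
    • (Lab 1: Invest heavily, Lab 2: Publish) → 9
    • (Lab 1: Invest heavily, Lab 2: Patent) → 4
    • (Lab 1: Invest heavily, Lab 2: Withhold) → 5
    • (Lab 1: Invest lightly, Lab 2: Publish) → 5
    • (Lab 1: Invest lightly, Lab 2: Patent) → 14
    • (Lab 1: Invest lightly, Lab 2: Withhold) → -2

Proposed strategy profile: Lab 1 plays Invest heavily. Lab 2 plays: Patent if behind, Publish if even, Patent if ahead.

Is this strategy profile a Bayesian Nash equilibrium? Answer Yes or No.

A profile is a BNE iff every type of every player is best-responding given beliefs about the other side.
Lab 1 plays Invest heavily: E[Invest heavily] = 0.1·(9) + 0.5·(1) + 0.4·(9) = 5; E[Invest lightly] = 7. Not best-responding. ✗
Lab 2 (research lead behind), facing Invest heavily: Publish gives -2, Patent gives 1, Withhold gives 13. Proposed Patent is not best — profitable deviation exists. ✗
Lab 2 (research lead even), facing Invest heavily: Publish gives -1, Patent gives -1, Withhold gives 2. Proposed Publish is not best — profitable deviation exists. ✗
Lab 2 (research lead ahead), facing Invest heavily: Publish gives 9, Patent gives 4, Withhold gives 5. Proposed Patent is not best — profitable deviation exists. ✗

No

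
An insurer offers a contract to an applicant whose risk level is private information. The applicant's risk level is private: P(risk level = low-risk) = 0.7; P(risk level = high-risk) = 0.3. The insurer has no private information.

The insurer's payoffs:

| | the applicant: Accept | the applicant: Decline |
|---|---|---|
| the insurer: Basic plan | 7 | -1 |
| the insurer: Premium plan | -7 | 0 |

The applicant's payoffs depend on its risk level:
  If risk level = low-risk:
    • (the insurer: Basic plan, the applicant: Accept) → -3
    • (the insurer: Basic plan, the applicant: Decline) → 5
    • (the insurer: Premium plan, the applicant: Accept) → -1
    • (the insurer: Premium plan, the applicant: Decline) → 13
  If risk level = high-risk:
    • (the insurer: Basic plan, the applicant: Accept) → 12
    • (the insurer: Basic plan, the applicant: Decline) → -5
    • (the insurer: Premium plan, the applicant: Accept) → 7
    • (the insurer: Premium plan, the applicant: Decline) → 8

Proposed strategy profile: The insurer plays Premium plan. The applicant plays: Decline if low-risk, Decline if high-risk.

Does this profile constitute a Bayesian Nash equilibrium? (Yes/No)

A profile is a BNE iff every type of every player is best-responding given beliefs about the other side.
The insurer plays Premium plan: E[Premium plan] = 0.7·(0) + 0.3·(0) = 0; E[Basic plan] = -1. Best-responding. ✓
The applicant (risk level low-risk), facing Premium plan: Accept gives -1, Decline gives 13. Proposed Decline is best. ✓
The applicant (risk level high-risk), facing Premium plan: Accept gives 7, Decline gives 8. Proposed Decline is best. ✓

Yes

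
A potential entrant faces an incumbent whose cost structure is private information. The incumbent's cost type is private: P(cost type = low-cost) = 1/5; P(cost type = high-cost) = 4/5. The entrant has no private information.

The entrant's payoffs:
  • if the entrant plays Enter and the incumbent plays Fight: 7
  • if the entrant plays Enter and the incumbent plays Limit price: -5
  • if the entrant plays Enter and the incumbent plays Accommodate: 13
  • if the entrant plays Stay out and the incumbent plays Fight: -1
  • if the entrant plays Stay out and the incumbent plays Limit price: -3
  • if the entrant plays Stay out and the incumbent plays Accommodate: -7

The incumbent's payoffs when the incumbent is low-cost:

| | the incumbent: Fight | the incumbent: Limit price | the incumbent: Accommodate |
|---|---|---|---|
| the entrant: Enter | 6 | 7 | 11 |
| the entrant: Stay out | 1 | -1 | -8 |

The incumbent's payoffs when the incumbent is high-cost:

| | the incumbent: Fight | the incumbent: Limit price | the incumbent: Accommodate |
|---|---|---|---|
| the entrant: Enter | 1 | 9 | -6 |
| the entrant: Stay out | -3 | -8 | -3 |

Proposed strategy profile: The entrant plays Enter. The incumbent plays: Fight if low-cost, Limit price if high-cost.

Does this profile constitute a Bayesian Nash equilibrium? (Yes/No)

No

The entrant plays Enter: E[Enter] = 1/5·(7) + 4/5·(-5) = -13/5; E[Stay out] = -13/5. Best-responding. ✓
The incumbent (cost type low-cost), facing Enter: Fight gives 6, Limit price gives 7, Accommodate gives 11. Proposed Fight is not best — profitable deviation exists. ✗
The incumbent (cost type high-cost), facing Enter: Fight gives 1, Limit price gives 9, Accommodate gives -6. Proposed Limit price is best. ✓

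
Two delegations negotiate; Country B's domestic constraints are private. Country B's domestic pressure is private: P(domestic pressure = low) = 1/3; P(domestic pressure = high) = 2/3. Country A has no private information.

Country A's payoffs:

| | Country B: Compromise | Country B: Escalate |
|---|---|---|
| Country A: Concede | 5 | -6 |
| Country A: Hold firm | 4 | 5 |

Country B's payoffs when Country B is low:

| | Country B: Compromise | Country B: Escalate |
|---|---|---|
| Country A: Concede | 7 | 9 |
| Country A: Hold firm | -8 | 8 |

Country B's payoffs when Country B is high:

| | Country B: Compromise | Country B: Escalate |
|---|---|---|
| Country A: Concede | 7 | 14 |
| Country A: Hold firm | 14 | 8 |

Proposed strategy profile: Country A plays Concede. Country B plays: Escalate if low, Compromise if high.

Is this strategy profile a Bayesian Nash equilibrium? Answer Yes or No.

Country A plays Concede: E[Concede] = 1/3·(-6) + 2/3·(5) = 4/3; E[Hold firm] = 13/3. Not best-responding. ✗
Country B (domestic pressure low), facing Concede: Compromise gives 7, Escalate gives 9. Proposed Escalate is best. ✓
Country B (domestic pressure high), facing Concede: Compromise gives 7, Escalate gives 14. Proposed Compromise is not best — profitable deviation exists. ✗

No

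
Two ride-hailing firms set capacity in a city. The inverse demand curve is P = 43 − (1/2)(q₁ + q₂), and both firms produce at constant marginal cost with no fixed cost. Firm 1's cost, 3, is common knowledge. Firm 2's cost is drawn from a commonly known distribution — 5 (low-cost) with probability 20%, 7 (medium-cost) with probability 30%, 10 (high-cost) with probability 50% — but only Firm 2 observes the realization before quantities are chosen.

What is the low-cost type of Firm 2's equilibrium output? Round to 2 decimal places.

Each type of Firm 2 best-responds to q₁; Firm 1 best-responds to the expected q₂ over Firm 2's types.
Firm 2 with cost c maximizes (43 − (1/2)(q₁+q₂) − c)·q₂, giving q₂(c) = (43 − c − (1/2)q₁).
E[c₂] = 0.2·5 + 0.3·7 + 0.5·10 = 8.1
Firm 1's FOC against E[q₂] yields q₁ = (43 − 2·3 + E[c₂])/(3/2) = (43 − 6 + 8.1)/(3/2) = 30.0667.
q₂(low-cost) = (43 − 5 − (1/2)·30.0667) = 22.9667.

22.97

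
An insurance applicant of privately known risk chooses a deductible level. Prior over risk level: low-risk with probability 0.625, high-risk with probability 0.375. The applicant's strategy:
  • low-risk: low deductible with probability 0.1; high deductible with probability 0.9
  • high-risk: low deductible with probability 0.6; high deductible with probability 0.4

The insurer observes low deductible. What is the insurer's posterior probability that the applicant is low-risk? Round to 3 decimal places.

0.217

P(low deductible) = 0.625·0.1 + 0.375·0.6 = 0.2875
P(low-risk | low deductible) = (0.625·0.1) / 0.2875 = 0.0625 / 0.2875 = 0.217391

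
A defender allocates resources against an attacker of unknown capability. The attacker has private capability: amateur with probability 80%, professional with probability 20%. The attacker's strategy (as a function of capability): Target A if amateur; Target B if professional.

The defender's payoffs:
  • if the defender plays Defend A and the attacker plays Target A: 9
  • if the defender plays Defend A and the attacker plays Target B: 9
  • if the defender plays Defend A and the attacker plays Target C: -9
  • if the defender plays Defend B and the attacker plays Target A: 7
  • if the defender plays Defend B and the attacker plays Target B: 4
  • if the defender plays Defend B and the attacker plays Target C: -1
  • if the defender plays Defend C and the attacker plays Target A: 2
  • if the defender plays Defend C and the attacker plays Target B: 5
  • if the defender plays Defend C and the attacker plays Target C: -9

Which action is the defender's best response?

Defend A

E[Defend A] = 0.8·(9) + 0.2·(9) = 9
E[Defend B] = 0.8·(7) + 0.2·(4) = 6.4
E[Defend C] = 0.8·(2) + 0.2·(5) = 2.6
Best response: Defend A (9 is the largest).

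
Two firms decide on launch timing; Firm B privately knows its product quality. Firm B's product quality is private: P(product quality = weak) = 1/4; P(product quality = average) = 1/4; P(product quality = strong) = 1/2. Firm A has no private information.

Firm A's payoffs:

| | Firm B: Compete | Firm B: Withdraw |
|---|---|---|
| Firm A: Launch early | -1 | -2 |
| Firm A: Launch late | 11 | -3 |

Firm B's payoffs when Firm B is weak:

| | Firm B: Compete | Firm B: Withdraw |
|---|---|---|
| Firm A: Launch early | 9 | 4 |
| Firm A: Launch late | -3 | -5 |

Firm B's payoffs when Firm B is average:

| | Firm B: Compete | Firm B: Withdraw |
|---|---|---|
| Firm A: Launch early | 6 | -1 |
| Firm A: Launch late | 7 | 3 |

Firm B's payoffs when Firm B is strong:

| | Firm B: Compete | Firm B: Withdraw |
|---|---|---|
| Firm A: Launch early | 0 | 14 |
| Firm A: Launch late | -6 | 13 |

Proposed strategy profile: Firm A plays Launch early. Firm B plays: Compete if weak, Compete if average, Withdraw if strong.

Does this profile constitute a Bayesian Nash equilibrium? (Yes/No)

A profile is a BNE iff every type of every player is best-responding given beliefs about the other side.
Firm A plays Launch early: E[Launch early] = 1/4·(-1) + 1/4·(-1) + 1/2·(-2) = -3/2; E[Launch late] = 4. Not best-responding. ✗
Firm B (product quality weak), facing Launch early: Compete gives 9, Withdraw gives 4. Proposed Compete is best. ✓
Firm B (product quality average), facing Launch early: Compete gives 6, Withdraw gives -1. Proposed Compete is best. ✓
Firm B (product quality strong), facing Launch early: Compete gives 0, Withdraw gives 14. Proposed Withdraw is best. ✓

No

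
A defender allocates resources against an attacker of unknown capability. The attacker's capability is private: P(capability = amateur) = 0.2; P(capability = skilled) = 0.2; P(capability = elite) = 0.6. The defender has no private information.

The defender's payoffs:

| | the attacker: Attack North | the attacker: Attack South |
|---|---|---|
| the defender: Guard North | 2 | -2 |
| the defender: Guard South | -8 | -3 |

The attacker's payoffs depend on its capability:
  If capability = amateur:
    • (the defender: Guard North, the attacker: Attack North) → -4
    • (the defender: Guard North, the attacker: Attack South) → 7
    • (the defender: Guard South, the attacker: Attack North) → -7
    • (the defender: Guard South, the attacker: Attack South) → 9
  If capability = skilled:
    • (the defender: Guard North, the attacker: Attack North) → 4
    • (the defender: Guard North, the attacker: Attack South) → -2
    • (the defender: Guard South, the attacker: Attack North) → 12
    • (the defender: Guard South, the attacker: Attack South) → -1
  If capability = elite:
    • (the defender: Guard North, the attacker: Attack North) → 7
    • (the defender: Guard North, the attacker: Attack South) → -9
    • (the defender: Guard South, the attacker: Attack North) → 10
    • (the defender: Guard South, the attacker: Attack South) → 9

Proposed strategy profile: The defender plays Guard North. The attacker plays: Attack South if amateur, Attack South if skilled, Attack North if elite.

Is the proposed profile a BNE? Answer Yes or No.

No

A profile is a BNE iff every type of every player is best-responding given beliefs about the other side.
The defender plays Guard North: E[Guard North] = 0.2·(-2) + 0.2·(-2) + 0.6·(2) = 0.4; E[Guard South] = -6. Best-responding. ✓
The attacker (capability amateur), facing Guard North: Attack North gives -4, Attack South gives 7. Proposed Attack South is best. ✓
The attacker (capability skilled), facing Guard North: Attack North gives 4, Attack South gives -2. Proposed Attack South is not best — profitable deviation exists. ✗
The attacker (capability elite), facing Guard North: Attack North gives 7, Attack South gives -9. Proposed Attack North is best. ✓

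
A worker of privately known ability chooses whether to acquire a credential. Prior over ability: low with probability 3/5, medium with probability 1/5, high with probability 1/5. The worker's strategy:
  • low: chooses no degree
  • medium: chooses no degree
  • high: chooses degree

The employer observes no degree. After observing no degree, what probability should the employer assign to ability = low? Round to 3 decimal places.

P(no degree) = (3/5)·1 + (1/5)·1 + (1/5)·0 = 4/5
P(low | no degree) = ((3/5)·1) / (4/5) = (3/5) / (4/5) = 3/4

0.750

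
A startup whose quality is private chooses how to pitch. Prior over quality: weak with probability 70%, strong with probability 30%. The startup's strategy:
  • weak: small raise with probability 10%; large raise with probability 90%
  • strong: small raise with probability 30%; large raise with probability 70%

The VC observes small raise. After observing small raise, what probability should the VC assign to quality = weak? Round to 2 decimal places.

0.44

P(small raise) = 0.7·0.1 + 0.3·0.3 = 0.16
P(weak | small raise) = (0.7·0.1) / 0.16 = 0.07 / 0.16 = 0.4375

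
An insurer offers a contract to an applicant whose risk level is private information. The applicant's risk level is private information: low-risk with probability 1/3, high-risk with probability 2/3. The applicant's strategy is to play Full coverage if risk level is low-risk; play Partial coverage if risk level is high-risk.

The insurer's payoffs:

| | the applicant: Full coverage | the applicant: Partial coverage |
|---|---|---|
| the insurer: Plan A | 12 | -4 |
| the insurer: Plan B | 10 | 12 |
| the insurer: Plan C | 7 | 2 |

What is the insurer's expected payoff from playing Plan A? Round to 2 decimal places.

1.33

E[Plan A] = 1/3·12 + 2/3·(-4) = 4 + (-8/3) = 4/3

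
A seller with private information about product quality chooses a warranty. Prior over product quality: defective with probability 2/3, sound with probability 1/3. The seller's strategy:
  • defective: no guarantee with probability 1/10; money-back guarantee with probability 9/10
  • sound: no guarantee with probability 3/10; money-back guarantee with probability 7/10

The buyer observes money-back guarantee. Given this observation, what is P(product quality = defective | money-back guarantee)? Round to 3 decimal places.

Apply Bayes' rule using the sender's strategy as the likelihood.
P(money-back guarantee) = (2/3)·(9/10) + (1/3)·(7/10) = 5/6
P(defective | money-back guarantee) = ((2/3)·(9/10)) / (5/6) = (3/5) / (5/6) = 18/25

0.720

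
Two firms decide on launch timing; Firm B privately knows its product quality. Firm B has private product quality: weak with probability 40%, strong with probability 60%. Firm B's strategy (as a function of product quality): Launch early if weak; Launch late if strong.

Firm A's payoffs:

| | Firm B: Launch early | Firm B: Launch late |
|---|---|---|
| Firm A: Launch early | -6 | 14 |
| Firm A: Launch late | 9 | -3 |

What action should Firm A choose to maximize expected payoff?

E[Launch early] = 0.4·(-6) + 0.6·(14) = 6
E[Launch late] = 0.4·(9) + 0.6·(-3) = 1.8
Best response: Launch early (6 is the largest).

Launch early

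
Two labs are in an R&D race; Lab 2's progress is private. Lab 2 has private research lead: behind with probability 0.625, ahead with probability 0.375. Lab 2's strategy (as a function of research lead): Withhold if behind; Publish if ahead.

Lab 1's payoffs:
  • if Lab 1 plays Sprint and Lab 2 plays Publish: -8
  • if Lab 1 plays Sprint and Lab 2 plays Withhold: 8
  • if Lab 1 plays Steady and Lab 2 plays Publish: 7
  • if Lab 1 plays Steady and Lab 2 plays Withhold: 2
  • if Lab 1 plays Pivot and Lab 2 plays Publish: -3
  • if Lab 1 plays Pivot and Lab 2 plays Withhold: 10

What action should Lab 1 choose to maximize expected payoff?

Pivot

E[Sprint] = 0.625·(8) + 0.375·(-8) = 2
E[Steady] = 0.625·(2) + 0.375·(7) = 3.875
E[Pivot] = 0.625·(10) + 0.375·(-3) = 5.125
Best response: Pivot (5.125 is the largest).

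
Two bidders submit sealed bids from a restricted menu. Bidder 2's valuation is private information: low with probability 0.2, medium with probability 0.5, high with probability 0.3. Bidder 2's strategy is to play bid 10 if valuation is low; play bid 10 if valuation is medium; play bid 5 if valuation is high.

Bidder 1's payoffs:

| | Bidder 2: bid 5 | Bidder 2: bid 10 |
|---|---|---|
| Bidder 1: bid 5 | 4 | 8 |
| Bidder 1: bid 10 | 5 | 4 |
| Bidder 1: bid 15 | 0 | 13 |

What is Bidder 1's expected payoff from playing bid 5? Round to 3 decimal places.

6.800

E[bid 5] = 0.2·8 + 0.5·8 + 0.3·4 = 1.6 + 4 + 1.2 = 6.8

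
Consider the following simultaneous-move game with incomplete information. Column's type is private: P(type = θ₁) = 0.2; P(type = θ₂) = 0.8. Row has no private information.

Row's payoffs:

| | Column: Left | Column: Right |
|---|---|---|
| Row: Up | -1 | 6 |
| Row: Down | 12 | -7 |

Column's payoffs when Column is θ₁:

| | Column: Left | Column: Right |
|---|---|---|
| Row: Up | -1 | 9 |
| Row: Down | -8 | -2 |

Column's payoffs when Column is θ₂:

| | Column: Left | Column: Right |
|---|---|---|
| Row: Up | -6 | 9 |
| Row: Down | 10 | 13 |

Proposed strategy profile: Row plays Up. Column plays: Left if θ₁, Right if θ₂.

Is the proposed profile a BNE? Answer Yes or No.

Row plays Up: E[Up] = 0.2·(-1) + 0.8·(6) = 4.6; E[Down] = -3.2. Best-responding. ✓
Column (type θ₁), facing Up: Left gives -1, Right gives 9. Proposed Left is not best — profitable deviation exists. ✗
Column (type θ₂), facing Up: Left gives -6, Right gives 9. Proposed Right is best. ✓

No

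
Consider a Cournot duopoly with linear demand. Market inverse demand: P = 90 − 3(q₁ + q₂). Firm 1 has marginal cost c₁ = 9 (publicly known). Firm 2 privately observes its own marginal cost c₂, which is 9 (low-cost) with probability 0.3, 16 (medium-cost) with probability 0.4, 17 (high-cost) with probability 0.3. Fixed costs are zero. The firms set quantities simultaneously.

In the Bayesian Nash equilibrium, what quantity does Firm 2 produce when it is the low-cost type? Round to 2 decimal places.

8.71

Firm 2 with cost c maximizes (90 − 3(q₁+q₂) − c)·q₂, giving q₂(c) = (90 − c − 3q₁)/6.
E[c₂] = 0.3·9 + 0.4·16 + 0.3·17 = 14.2
Firm 1's FOC against E[q₂] yields q₁ = (90 − 2·9 + E[c₂])/9 = (90 − 18 + 14.2)/9 = 9.57778.
q₂(low-cost) = (90 − 9 − 3·9.57778)/6 = 8.71111.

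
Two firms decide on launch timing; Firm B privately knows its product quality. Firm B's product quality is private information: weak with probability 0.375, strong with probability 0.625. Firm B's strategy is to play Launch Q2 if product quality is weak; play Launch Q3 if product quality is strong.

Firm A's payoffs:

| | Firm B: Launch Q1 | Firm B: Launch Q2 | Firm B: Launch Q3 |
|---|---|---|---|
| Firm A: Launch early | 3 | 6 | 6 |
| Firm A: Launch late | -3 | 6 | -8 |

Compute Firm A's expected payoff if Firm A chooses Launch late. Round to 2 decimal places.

E[Launch late] = 0.375·6 + 0.625·(-8) = 2.25 + (-5) = -2.75

-2.75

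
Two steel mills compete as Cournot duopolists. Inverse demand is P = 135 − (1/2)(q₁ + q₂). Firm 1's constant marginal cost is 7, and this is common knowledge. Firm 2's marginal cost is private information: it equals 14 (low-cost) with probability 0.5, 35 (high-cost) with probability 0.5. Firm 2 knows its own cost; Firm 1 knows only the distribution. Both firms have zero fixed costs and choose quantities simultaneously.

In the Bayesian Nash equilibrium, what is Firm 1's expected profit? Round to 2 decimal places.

Type-c best response for Firm 2: q₂(c) = (135 − c) − q₁/2.
Firm 1 maximizes expected profit; its first-order condition is 135 − q₁ − (1/2)E[q₂] − 7 = 0.
Substituting E[q₂] and solving: E[c₂] = 24.5, so q₁ = (135 − 2·7 + 24.5)/(3/2) = 97.
E[P] = 135 − (1/2)·(q₁ + E[q₂]) = 55.5; Firm 1's expected profit = (E[P] − 7)·q₁ = (55.5 − 7)·97 = 4704.5.

4704.50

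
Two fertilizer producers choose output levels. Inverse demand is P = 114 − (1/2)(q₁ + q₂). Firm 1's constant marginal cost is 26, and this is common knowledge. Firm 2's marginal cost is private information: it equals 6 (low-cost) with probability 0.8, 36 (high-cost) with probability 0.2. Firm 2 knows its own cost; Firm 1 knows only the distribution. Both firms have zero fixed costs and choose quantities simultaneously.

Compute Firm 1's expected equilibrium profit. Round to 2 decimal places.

1216.89

Firm 2 with cost c maximizes (114 − (1/2)(q₁+q₂) − c)·q₂, giving q₂(c) = (114 − c − (1/2)q₁).
E[c₂] = 0.8·6 + 0.2·36 = 12
Firm 1's FOC against E[q₂] yields q₁ = (114 − 2·26 + E[c₂])/(3/2) = (114 − 52 + 12)/(3/2) = 49.3333.
E[P] = 114 − (1/2)·(q₁ + E[q₂]) = 50.6667; Firm 1's expected profit = (E[P] − 26)·q₁ = (50.6667 − 26)·49.3333 = 1216.89.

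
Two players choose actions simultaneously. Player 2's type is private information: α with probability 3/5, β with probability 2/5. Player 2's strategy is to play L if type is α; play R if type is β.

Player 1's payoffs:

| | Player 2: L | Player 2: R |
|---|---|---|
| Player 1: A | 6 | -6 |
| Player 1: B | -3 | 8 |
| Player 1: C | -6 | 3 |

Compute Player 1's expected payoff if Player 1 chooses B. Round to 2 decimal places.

E[B] = 3/5·(-3) + 2/5·8 = (-9/5) + 16/5 = 7/5

1.40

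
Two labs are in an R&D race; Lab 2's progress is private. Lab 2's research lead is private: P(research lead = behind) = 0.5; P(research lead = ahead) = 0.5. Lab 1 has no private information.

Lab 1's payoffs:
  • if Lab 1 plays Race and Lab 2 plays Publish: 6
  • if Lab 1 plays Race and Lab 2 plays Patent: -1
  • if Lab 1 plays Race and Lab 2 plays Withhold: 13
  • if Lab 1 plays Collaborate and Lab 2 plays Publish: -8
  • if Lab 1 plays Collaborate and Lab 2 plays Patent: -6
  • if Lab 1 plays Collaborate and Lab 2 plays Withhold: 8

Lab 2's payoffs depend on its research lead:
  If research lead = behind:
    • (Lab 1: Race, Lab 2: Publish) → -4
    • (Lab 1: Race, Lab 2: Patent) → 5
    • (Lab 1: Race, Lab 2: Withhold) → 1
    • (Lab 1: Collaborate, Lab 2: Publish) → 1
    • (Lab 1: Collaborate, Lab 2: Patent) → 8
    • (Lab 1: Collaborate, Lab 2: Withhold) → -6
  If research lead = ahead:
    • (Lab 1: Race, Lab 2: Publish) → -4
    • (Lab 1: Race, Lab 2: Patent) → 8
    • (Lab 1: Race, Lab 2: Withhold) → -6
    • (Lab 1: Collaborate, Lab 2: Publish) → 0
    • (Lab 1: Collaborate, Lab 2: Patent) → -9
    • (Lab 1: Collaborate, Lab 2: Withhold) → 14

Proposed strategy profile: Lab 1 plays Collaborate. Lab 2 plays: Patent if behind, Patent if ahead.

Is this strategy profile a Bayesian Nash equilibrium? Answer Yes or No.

Lab 1 plays Collaborate: E[Collaborate] = 0.5·(-6) + 0.5·(-6) = -6; E[Race] = -1. Not best-responding. ✗
Lab 2 (research lead behind), facing Collaborate: Publish gives 1, Patent gives 8, Withhold gives -6. Proposed Patent is best. ✓
Lab 2 (research lead ahead), facing Collaborate: Publish gives 0, Patent gives -9, Withhold gives 14. Proposed Patent is not best — profitable deviation exists. ✗

No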